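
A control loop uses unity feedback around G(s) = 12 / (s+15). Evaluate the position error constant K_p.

0.8

No free integrators in G(s): this is a type 0 system.
K_p = lim_{s→0} G(s) = 12 / (15) = 0.8.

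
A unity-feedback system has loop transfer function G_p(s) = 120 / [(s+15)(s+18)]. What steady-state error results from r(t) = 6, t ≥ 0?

G_p(s) has no factors of s in the denominator, so the system is type 0.
K_p = lim_{s→0} G_p(s) = 120 / (15·18) = 4/9.
e_ss = 6/(1 + K_p) = 6/(13/9) = 54/13.

54/13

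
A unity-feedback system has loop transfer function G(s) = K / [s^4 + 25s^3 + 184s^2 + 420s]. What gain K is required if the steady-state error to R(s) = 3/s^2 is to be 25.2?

Factoring s from the denominator leaves a polynomial with constant term 420, so the system is type 1.
K_v = lim_{s→0} s·G(s) = K / 420 = (1/420)·K.
e_ss = 3/K_v = 25.2 ⇒ K_v = 5/42 ⇒ K = (5/42)/(1/420) = 50.

50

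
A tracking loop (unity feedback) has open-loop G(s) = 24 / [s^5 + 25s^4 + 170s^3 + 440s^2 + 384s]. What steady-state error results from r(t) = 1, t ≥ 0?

0

The denominator has no term below 384s — 1 pole at s=0, type 1.
A type-1 system has K_p = ∞, so it tracks a step input with zero steady-state error.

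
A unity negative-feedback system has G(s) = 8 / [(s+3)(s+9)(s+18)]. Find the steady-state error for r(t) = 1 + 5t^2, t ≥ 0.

G(s) has no factors of s in the denominator, so the system is type 0. Treating each term separately:
  • 1: e_ss = 1/(1+K_p) with K_p=4/243 → 243/247.
  • 5t^2: a type-0 system cannot track it, e_ss → ∞.
The unbounded component dominates.

infinity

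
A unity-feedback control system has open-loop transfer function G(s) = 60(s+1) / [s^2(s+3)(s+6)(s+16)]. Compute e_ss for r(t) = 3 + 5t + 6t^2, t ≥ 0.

Two free integrators in G(s): this is a type 2 system. Taking each input component in turn:
  • 3: tracked with zero error.
  • 5t: tracked with zero error.
  • 6t^2: e_ss = 12/K_a with K_a=5/24 → 57.6.
Total e_ss = 57.6.

57.6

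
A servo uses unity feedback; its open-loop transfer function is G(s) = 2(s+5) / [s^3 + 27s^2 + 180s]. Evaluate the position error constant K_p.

K_p = lim_{s→0} G(s); with 1 pole at the origin the limit diverges, so K_p = ∞.

infinity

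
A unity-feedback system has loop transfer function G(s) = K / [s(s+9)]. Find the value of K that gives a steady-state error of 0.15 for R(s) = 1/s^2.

60

The open loop has one pole at the origin → type 1 system.
K_v = lim_{s→0} s·G(s) = K / (9) = (1/9)·K.
e_ss = 1/K_v = 0.15 ⇒ K_v = 20/3 ⇒ K = (20/3)/(1/9) = 60.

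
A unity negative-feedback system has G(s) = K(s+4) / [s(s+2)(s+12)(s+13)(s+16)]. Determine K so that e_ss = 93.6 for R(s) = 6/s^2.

80

The open loop has one pole at the origin → type 1 system.
K_v = lim_{s→0} s·G(s) = K·4 / (2·12·13·16) = (1/1248)·K.
e_ss = 6/K_v = 93.6 ⇒ K_v = 5/78 ⇒ K = (5/78)/(1/1248) = 80.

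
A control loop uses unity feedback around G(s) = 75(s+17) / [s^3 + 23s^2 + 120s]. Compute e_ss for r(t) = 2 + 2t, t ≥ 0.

The denominator has no term below 120s — 1 pole at s=0, type 1. Treating each term separately:
  • 2: tracked with zero error.
  • 2t: e_ss = 2/K_v with K_v=10.625 → 16/85.
Total e_ss = 16/85.

16/85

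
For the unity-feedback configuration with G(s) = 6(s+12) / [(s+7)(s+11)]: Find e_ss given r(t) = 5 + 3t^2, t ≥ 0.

The open loop has no poles at the origin → type 0 system. Taking each input component in turn:
  • 5: e_ss = 5/(1+K_p) with K_p=72/77 → 385/149.
  • 3t^2: a type-0 system cannot track it, e_ss → ∞.
The unbounded component dominates.

infinity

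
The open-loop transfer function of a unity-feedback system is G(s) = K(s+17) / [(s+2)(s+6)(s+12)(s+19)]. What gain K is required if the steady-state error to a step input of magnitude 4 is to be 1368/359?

8

The open loop has no poles at the origin → type 0 system.
K_p = lim_{s→0} G(s) = K·17 / (2·6·12·19) = (17/2736)·K.
e_ss = 4/(1 + K_p) = 1368/359 ⇒ 1 + (17/2736)·K = 359/342 ⇒ K = 8.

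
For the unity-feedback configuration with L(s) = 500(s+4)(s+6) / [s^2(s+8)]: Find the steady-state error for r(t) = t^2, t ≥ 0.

Two free integrators in L(s): this is a type 2 system.
K_a = lim_{s→0} s^2·L(s) = 500·4·6 / (8) = 1500.
r(t) = t^2 gives R(s) = 2/s^3.
e_ss = 2/K_a = 2/1500 = 1/750.

1/750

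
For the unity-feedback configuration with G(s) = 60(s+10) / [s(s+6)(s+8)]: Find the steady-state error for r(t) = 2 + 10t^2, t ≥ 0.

System type = 1 (one pole at s=0). By superposition:
  • 2: tracked with zero error.
  • 10t^2: a type-1 system cannot track it, e_ss → ∞.
The unbounded component dominates.

infinity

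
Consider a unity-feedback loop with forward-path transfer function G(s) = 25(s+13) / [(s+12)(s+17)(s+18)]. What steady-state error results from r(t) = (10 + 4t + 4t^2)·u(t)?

The open loop has no poles at the origin → type 0 system. Taking each input component in turn:
  • 10: e_ss = 10/(1+K_p) with K_p=325/3672 → 36720/3997.
  • 4t: a type-0 system cannot track it, e_ss → ∞.
  • 4t^2: a type-0 system cannot track it, e_ss → ∞.
The unbounded component dominates.

infinity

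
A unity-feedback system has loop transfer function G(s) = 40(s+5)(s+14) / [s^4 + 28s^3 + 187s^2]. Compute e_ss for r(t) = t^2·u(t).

The denominator has no term below 187s^2 — 2 poles at s=0, type 2.
K_a = lim_{s→0} s^2·G(s) = 40·5·14 / 187 = 2800/187.
r(t) = t^2 gives R(s) = 2/s^3.
e_ss = 2/K_a = 2/(2800/187) = 187/1400.

187/1400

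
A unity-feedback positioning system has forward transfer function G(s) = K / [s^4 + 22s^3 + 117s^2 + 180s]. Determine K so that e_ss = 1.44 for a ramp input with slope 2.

The denominator has no term below 180s — 1 pole at s=0, type 1.
K_v = lim_{s→0} s·G(s) = K / 180 = (1/180)·K.
e_ss = 2/K_v = 1.44 ⇒ K_v = 25/18 ⇒ K = (25/18)/(1/180) = 250.

250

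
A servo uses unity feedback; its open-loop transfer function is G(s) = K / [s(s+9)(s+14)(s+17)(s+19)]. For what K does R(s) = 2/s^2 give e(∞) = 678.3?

120

One free integrator in G(s): this is a type 1 system.
K_v = lim_{s→0} s·G(s) = K / (9·14·17·19) = (1/40698)·K.
e_ss = 2/K_v = 678.3 ⇒ K_v = 20/6783 ⇒ K = (20/6783)/(1/40698) = 120.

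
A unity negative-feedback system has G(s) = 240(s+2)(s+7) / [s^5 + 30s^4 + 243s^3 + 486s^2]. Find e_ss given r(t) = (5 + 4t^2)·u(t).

Lowest-order denominator term is 486s^2, so the open loop has 2 poles at the origin → type 2 system. By superposition:
  • 5: tracked with zero error.
  • 4t^2: e_ss = 8/K_a with K_a=560/81 → 81/70.
Total e_ss = 81/70.

81/70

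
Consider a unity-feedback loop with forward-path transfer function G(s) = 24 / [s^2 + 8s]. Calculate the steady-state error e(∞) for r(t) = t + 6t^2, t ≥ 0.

infinity

Factoring s from the denominator leaves a polynomial with constant term 8, so the system is type 1. By superposition:
  • t: e_ss = 1/K_v with K_v=3 → 1/3.
  • 6t^2: a type-1 system cannot track it, e_ss → ∞.
The unbounded component dominates.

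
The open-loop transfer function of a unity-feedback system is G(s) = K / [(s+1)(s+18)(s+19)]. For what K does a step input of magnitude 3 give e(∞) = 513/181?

20

G(s) has no factors of s in the denominator, so the system is type 0.
K_p = lim_{s→0} G(s) = K / (1·18·19) = (1/342)·K.
e_ss = 3/(1 + K_p) = 513/181 ⇒ 1 + (1/342)·K = 181/171 ⇒ K = 20.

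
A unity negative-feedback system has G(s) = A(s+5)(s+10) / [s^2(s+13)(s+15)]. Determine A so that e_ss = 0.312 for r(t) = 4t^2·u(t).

G(s) has two factors of s in the denominator, so the system is type 2.
K_a = lim_{s→0} s^2·G(s) = A·5·10 / (13·15) = (10/39)·A.
e_ss = 8/K_a = 0.312 ⇒ K_a = 1000/39 ⇒ A = (1000/39)/(10/39) = 100.

100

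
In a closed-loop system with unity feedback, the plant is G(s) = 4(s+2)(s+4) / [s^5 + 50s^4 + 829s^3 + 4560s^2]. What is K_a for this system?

The denominator has no term below 4560s^2 — 2 poles at s=0, type 2.
K_a = lim_{s→0} s^2·G(s) = 4·2·4 / 4560 = 2/285.

2/285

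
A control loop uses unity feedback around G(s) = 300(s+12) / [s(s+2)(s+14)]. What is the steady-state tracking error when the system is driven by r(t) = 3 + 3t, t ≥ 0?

7/300

The open loop has one pole at the origin → type 1 system. By superposition:
  • 3: tracked with zero error.
  • 3t: e_ss = 3/K_v with K_v=900/7 → 7/300.
Total e_ss = 7/300.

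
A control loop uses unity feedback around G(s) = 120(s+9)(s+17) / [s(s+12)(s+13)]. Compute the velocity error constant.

1530/13

G(s) has one factor of s in the denominator, so the system is type 1.
K_v = lim_{s→0} s·G(s) = 120·9·17 / (12·13) = 1530/13.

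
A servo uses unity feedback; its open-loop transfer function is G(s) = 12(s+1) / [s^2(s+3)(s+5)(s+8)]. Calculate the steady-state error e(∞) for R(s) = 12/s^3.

System type = 2 (two poles at s=0).
K_a = lim_{s→0} s^2·G(s) = 12·1 / (3·5·8) = 0.1.
r(t) = 6t^2 gives R(s) = 12/s^3.
e_ss = 12/K_a = 12/0.1 = 120.

120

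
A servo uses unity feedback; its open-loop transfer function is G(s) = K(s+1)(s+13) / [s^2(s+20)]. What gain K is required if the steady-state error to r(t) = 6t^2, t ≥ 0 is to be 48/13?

System type = 2 (two poles at s=0).
K_a = lim_{s→0} s^2·G(s) = K·1·13 / (20) = 0.65·K.
e_ss = 12/K_a = 48/13 ⇒ K_a = 3.25 ⇒ K = 3.25/0.65 = 5.

5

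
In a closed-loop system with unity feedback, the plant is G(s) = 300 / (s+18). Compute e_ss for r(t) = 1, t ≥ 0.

G(s) has no factors of s in the denominator, so the system is type 0.
K_p = lim_{s→0} G(s) = 300 / (18) = 50/3.
e_ss = 1/(1 + K_p) = 1/(53/3) = 3/53.

3/53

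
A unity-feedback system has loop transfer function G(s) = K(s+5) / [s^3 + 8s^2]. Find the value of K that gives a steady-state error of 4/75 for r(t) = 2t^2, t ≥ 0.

120

Factoring s^2 from the denominator leaves a polynomial with constant term 8, so the system is type 2.
K_a = lim_{s→0} s^2·G(s) = K·5 / 8 = 0.625·K.
e_ss = 4/K_a = 4/75 ⇒ K_a = 75 ⇒ K = 75/0.625 = 120.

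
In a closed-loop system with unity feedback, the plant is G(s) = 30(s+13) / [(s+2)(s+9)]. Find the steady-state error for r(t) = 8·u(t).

6/17

System type = 0 (no poles at s=0).
K_p = lim_{s→0} G(s) = 30·13 / (2·9) = 65/3.
e_ss = 8/(1 + K_p) = 8/(68/3) = 6/17.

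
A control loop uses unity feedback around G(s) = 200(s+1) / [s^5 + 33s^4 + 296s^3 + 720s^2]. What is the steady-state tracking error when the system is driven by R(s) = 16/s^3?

Lowest-order denominator term is 720s^2, so the open loop has 2 poles at the origin → type 2 system.
K_a = lim_{s→0} s^2·G(s) = 200·1 / 720 = 5/18.
r(t) = 8t^2 gives R(s) = 16/s^3.
e_ss = 16/K_a = 16/(5/18) = 57.6.

57.6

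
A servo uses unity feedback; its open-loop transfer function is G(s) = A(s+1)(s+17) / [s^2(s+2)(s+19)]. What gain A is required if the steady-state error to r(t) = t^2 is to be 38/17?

Two free integrators in G(s): this is a type 2 system.
K_a = lim_{s→0} s^2·G(s) = A·1·17 / (2·19) = (17/38)·A.
e_ss = 2/K_a = 38/17 ⇒ K_a = 17/19 ⇒ A = (17/19)/(17/38) = 2.

2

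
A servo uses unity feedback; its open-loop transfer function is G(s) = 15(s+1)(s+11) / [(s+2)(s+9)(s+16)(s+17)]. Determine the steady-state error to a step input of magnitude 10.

16320/1687

G(s) has no factors of s in the denominator, so the system is type 0.
K_p = lim_{s→0} G(s) = 15·1·11 / (2·9·16·17) = 55/1632.
e_ss = 10/(1 + K_p) = 10/(1687/1632) = 16320/1687.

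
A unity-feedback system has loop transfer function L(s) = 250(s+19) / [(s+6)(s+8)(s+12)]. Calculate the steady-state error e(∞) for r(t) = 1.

System type = 0 (no poles at s=0).
K_p = lim_{s→0} L(s) = 250·19 / (6·8·12) = 2375/288.
e_ss = 1/(1 + K_p) = 1/(2663/288) = 288/2663.

288/2663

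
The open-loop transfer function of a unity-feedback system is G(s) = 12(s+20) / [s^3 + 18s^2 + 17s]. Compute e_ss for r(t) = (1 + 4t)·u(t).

Factoring s from the denominator leaves a polynomial with constant term 17, so the system is type 1. Taking each input component in turn:
  • 1: tracked with zero error.
  • 4t: e_ss = 4/K_v with K_v=240/17 → 17/60.
Total e_ss = 17/60.

17/60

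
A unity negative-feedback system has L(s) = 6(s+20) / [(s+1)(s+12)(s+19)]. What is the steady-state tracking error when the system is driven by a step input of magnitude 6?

L(s) has no factors of s in the denominator, so the system is type 0.
K_p = lim_{s→0} L(s) = 6·20 / (1·12·19) = 10/19.
e_ss = 6/(1 + K_p) = 6/(29/19) = 114/29.

114/29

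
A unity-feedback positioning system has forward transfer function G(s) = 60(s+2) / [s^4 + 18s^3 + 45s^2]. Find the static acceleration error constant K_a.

8/3

The denominator has no term below 45s^2 — 2 poles at s=0, type 2.
K_a = lim_{s→0} s^2·G(s) = 60·2 / 45 = 8/3.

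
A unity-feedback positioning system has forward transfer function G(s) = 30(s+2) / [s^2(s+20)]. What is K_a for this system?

Two free integrators in G(s): this is a type 2 system.
K_a = lim_{s→0} s^2·G(s) = 30·2 / (20) = 3.

3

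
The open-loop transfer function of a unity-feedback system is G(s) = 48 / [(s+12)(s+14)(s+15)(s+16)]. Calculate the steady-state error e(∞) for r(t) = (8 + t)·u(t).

System type = 0 (no poles at s=0). By superposition:
  • 8: e_ss = 8/(1+K_p) with K_p=1/840 → 6720/841.
  • t: a type-0 system cannot track it, e_ss → ∞.
The unbounded component dominates.

infinity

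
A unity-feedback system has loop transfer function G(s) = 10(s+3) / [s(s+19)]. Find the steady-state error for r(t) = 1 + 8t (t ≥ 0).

76/15

System type = 1 (one pole at s=0). Taking each input component in turn:
  • 1: tracked with zero error.
  • 8t: e_ss = 8/K_v with K_v=30/19 → 76/15.
Total e_ss = 76/15.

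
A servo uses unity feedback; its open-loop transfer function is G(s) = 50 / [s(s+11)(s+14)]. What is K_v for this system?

25/77

G(s) has one factor of s in the denominator, so the system is type 1.
K_v = lim_{s→0} s·G(s) = 50 / (11·14) = 25/77.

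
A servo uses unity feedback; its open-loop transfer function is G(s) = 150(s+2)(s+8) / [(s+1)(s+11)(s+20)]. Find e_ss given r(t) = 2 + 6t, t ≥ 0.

No free integrators in G(s): this is a type 0 system. Taking each input component in turn:
  • 2: e_ss = 2/(1+K_p) with K_p=120/11 → 22/131.
  • 6t: a type-0 system cannot track it, e_ss → ∞.
The unbounded component dominates.

infinity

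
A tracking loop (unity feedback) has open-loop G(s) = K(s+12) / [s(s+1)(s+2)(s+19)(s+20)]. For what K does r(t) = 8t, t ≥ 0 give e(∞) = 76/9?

G(s) has one factor of s in the denominator, so the system is type 1.
K_v = lim_{s→0} s·G(s) = K·12 / (1·2·19·20) = (3/190)·K.
e_ss = 8/K_v = 76/9 ⇒ K_v = 18/19 ⇒ K = (18/19)/(3/190) = 60.

60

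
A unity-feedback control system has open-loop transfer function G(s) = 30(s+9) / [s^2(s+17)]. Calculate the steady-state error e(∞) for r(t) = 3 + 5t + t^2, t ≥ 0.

G(s) has two factors of s in the denominator, so the system is type 2. Taking each input component in turn:
  • 3: tracked with zero error.
  • 5t: tracked with zero error.
  • t^2: e_ss = 2/K_a with K_a=270/17 → 17/135.
Total e_ss = 17/135.

17/135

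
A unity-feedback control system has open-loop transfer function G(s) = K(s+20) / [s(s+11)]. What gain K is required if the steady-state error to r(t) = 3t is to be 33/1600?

G(s) has one factor of s in the denominator, so the system is type 1.
K_v = lim_{s→0} s·G(s) = K·20 / (11) = (20/11)·K.
e_ss = 3/K_v = 33/1600 ⇒ K_v = 1600/11 ⇒ K = (1600/11)/(20/11) = 80.

80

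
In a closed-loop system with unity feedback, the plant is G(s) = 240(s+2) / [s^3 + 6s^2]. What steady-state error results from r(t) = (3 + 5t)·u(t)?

Lowest-order denominator term is 6s^2, so the open loop has 2 poles at the origin → type 2 system. Treating each term separately:
  • 3: tracked with zero error.
  • 5t: tracked with zero error.
Total e_ss = 0.

0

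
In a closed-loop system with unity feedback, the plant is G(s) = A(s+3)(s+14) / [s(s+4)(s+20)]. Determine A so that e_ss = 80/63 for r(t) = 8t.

12

One free integrator in G(s): this is a type 1 system.
K_v = lim_{s→0} s·G(s) = A·3·14 / (4·20) = 0.525·A.
e_ss = 8/K_v = 80/63 ⇒ K_v = 6.3 ⇒ A = 6.3/0.525 = 12.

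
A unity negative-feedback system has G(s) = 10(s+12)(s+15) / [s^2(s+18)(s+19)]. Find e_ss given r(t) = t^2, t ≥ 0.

The open loop has two poles at the origin → type 2 system.
K_a = lim_{s→0} s^2·G(s) = 10·12·15 / (18·19) = 100/19.
r(t) = t^2 gives R(s) = 2/s^3.
e_ss = 2/K_a = 2/(100/19) = 0.38.

0.38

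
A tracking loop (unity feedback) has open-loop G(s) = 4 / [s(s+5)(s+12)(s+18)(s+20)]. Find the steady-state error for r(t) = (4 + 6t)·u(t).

32400

System type = 1 (one pole at s=0). Taking each input component in turn:
  • 4: tracked with zero error.
  • 6t: e_ss = 6/K_v with K_v=1/5400 → 32400.
Total e_ss = 32400.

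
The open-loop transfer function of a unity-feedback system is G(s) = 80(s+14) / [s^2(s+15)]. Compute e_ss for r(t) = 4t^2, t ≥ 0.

The open loop has two poles at the origin → type 2 system.
K_a = lim_{s→0} s^2·G(s) = 80·14 / (15) = 224/3.
r(t) = 4t^2 gives R(s) = 8/s^3.
e_ss = 8/K_a = 8/(224/3) = 3/28.

3/28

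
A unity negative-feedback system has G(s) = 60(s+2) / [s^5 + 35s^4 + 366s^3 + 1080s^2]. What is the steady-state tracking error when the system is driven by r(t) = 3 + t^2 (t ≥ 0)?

Lowest-order denominator term is 1080s^2, so the open loop has 2 poles at the origin → type 2 system. Taking each input component in turn:
  • 3: tracked with zero error.
  • t^2: e_ss = 2/K_a with K_a=1/9 → 18.
Total e_ss = 18.

18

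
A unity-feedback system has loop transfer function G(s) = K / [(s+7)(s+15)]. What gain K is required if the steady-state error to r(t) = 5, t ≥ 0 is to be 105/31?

System type = 0 (no poles at s=0).
K_p = lim_{s→0} G(s) = K / (7·15) = (1/105)·K.
e_ss = 5/(1 + K_p) = 105/31 ⇒ 1 + (1/105)·K = 31/21 ⇒ K = 50.

50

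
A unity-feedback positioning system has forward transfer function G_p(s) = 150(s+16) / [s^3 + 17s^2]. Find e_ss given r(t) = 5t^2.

The denominator has no term below 17s^2 — 2 poles at s=0, type 2.
K_a = lim_{s→0} s^2·G_p(s) = 150·16 / 17 = 2400/17.
r(t) = 5t^2 gives R(s) = 10/s^3.
e_ss = 10/K_a = 10/(2400/17) = 17/240.

17/240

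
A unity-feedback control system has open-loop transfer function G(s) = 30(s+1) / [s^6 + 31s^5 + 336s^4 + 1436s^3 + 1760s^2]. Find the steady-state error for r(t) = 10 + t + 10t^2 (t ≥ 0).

Factoring s^2 from the denominator leaves a polynomial with constant term 1760, so the system is type 2. Taking each input component in turn:
  • 10: tracked with zero error.
  • t: tracked with zero error.
  • 10t^2: e_ss = 20/K_a with K_a=3/176 → 3520/3.
Total e_ss = 3520/3.

3520/3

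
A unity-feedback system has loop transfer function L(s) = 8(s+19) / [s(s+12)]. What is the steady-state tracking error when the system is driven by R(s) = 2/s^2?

System type = 1 (one pole at s=0).
K_v = lim_{s→0} s·L(s) = 8·19 / (12) = 38/3.
e_ss = 2/K_v = 2/(38/3) = 3/19.

3/19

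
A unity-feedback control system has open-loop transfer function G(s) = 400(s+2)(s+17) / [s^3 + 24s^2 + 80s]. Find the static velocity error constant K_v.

Factoring s from the denominator leaves a polynomial with constant term 80, so the system is type 1.
K_v = lim_{s→0} s·G(s) = 400·2·17 / 80 = 170.

170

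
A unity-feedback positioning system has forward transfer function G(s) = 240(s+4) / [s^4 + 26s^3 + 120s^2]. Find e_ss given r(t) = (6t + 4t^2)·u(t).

1

Lowest-order denominator term is 120s^2, so the open loop has 2 poles at the origin → type 2 system. Treating each term separately:
  • 6t: tracked with zero error.
  • 4t^2: e_ss = 8/K_a with K_a=8 → 1.
Total e_ss = 1.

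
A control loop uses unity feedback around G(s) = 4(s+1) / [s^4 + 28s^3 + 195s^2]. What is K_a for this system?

The denominator has no term below 195s^2 — 2 poles at s=0, type 2.
K_a = lim_{s→0} s^2·G(s) = 4·1 / 195 = 4/195.

4/195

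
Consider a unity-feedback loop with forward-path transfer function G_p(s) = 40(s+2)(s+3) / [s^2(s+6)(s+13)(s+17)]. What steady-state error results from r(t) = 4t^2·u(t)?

44.2

Two free integrators in G_p(s): this is a type 2 system.
K_a = lim_{s→0} s^2·G_p(s) = 40·2·3 / (6·13·17) = 40/221.
r(t) = 4t^2 gives R(s) = 8/s^3.
e_ss = 8/K_a = 8/(40/221) = 44.2.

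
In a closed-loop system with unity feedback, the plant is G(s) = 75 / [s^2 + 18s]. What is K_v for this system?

Lowest-order denominator term is 18s, so the open loop has 1 pole at the origin → type 1 system.
K_v = lim_{s→0} s·G(s) = 75 / 18 = 25/6.

25/6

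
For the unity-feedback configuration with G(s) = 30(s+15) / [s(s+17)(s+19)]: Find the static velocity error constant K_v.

One free integrator in G(s): this is a type 1 system.
K_v = lim_{s→0} s·G(s) = 30·15 / (17·19) = 450/323.

450/323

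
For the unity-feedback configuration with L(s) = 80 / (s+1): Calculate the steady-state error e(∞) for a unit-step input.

1/81

No free integrators in L(s): this is a type 0 system.
K_p = lim_{s→0} L(s) = 80 / (1) = 80.
e_ss = 1/(1 + K_p) = 1/81.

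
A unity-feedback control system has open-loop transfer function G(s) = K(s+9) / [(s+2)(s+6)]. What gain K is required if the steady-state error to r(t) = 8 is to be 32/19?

5

No free integrators in G(s): this is a type 0 system.
K_p = lim_{s→0} G(s) = K·9 / (2·6) = 0.75·K.
e_ss = 8/(1 + K_p) = 32/19 ⇒ 1 + 0.75·K = 4.75 ⇒ K = 5.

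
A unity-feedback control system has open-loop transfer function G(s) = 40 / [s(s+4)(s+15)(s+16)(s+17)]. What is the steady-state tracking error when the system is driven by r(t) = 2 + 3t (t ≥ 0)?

1224

The open loop has one pole at the origin → type 1 system. Treating each term separately:
  • 2: tracked with zero error.
  • 3t: e_ss = 3/K_v with K_v=1/408 → 1224.
Total e_ss = 1224.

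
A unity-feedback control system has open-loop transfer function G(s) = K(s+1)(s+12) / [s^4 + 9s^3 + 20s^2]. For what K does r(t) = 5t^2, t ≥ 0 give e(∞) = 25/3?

Lowest-order denominator term is 20s^2, so the open loop has 2 poles at the origin → type 2 system.
K_a = lim_{s→0} s^2·G(s) = K·1·12 / 20 = 0.6·K.
e_ss = 10/K_a = 25/3 ⇒ K_a = 1.2 ⇒ K = 1.2/0.6 = 2.

2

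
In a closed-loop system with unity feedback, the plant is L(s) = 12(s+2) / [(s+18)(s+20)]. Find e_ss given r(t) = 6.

System type = 0 (no poles at s=0).
K_p = lim_{s→0} L(s) = 12·2 / (18·20) = 1/15.
e_ss = 6/(1 + K_p) = 6/(16/15) = 5.625.

5.625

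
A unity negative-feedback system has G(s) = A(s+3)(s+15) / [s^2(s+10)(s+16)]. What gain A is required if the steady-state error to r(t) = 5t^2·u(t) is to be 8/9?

System type = 2 (two poles at s=0).
K_a = lim_{s→0} s^2·G(s) = A·3·15 / (10·16) = (9/32)·A.
e_ss = 10/K_a = 8/9 ⇒ K_a = 11.25 ⇒ A = 11.25/(9/32) = 40.

40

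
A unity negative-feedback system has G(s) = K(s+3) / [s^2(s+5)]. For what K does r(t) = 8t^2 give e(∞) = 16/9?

15

Two free integrators in G(s): this is a type 2 system.
K_a = lim_{s→0} s^2·G(s) = K·3 / (5) = 0.6·K.
e_ss = 16/K_a = 16/9 ⇒ K_a = 9 ⇒ K = 9/0.6 = 15.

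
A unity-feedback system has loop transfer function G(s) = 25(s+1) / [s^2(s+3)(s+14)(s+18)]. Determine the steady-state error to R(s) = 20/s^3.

604.8

System type = 2 (two poles at s=0).
K_a = lim_{s→0} s^2·G(s) = 25·1 / (3·14·18) = 25/756.
r(t) = 10t^2 gives R(s) = 20/s^3.
e_ss = 20/K_a = 20/(25/756) = 604.8.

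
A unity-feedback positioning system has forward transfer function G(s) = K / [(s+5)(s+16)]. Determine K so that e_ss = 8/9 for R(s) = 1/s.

10

The open loop has no poles at the origin → type 0 system.
K_p = lim_{s→0} G(s) = K / (5·16) = 0.0125·K.
e_ss = 1/(1 + K_p) = 8/9 ⇒ 1 + 0.0125·K = 1.125 ⇒ K = 10.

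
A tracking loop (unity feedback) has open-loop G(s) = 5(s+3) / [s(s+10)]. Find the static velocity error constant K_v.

1.5

G(s) has one factor of s in the denominator, so the system is type 1.
K_v = lim_{s→0} s·G(s) = 5·3 / (10) = 1.5.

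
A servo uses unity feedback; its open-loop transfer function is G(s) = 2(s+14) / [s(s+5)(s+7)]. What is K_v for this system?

0.8

One free integrator in G(s): this is a type 1 system.
K_v = lim_{s→0} s·G(s) = 2·14 / (5·7) = 0.8.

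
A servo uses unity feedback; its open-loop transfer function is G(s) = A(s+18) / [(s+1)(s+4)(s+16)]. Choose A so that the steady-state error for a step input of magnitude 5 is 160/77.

5

System type = 0 (no poles at s=0).
K_p = lim_{s→0} G(s) = A·18 / (1·4·16) = (9/32)·A.
e_ss = 5/(1 + K_p) = 160/77 ⇒ 1 + (9/32)·A = 77/32 ⇒ A = 5.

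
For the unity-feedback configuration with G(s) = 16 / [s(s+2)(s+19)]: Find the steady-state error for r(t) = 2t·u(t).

4.75

G(s) has one factor of s in the denominator, so the system is type 1.
K_v = lim_{s→0} s·G(s) = 16 / (2·19) = 8/19.
e_ss = 2/K_v = 2/(8/19) = 4.75.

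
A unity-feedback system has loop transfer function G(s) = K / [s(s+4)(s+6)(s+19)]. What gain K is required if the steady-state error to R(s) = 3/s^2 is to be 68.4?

System type = 1 (one pole at s=0).
K_v = lim_{s→0} s·G(s) = K / (4·6·19) = (1/456)·K.
e_ss = 3/K_v = 68.4 ⇒ K_v = 5/114 ⇒ K = (5/114)/(1/456) = 20.

20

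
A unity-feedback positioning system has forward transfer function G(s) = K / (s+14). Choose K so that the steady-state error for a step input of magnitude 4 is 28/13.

System type = 0 (no poles at s=0).
K_p = lim_{s→0} G(s) = K / (14) = (1/14)·K.
e_ss = 4/(1 + K_p) = 28/13 ⇒ 1 + (1/14)·K = 13/7 ⇒ K = 12.

12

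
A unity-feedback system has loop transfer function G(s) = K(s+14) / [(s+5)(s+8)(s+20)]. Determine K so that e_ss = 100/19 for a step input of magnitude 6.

8

No free integrators in G(s): this is a type 0 system.
K_p = lim_{s→0} G(s) = K·14 / (5·8·20) = 0.0175·K.
e_ss = 6/(1 + K_p) = 100/19 ⇒ 1 + 0.0175·K = 1.14 ⇒ K = 8.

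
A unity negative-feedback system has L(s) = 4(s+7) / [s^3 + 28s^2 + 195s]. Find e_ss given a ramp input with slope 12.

585/7

Lowest-order denominator term is 195s, so the open loop has 1 pole at the origin → type 1 system.
K_v = lim_{s→0} s·L(s) = 4·7 / 195 = 28/195.
e_ss = 12/K_v = 12/(28/195) = 585/7.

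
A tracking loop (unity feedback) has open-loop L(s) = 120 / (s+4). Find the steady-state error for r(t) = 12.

The open loop has no poles at the origin → type 0 system.
K_p = lim_{s→0} L(s) = 120 / (4) = 30.
e_ss = 12/(1 + K_p) = 12/31.

12/31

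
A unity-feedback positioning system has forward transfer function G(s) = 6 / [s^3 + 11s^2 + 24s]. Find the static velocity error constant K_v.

Factoring s from the denominator leaves a polynomial with constant term 24, so the system is type 1.
K_v = lim_{s→0} s·G(s) = 6 / 24 = 0.25.

0.25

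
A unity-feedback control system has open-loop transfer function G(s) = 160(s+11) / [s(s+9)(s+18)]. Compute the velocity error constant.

One free integrator in G(s): this is a type 1 system.
K_v = lim_{s→0} s·G(s) = 160·11 / (9·18) = 880/81.

880/81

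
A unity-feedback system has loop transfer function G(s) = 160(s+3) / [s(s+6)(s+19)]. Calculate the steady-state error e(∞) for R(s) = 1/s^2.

G(s) has one factor of s in the denominator, so the system is type 1.
K_v = lim_{s→0} s·G(s) = 160·3 / (6·19) = 80/19.
e_ss = 1/K_v = 1/(80/19) = 0.2375.

0.2375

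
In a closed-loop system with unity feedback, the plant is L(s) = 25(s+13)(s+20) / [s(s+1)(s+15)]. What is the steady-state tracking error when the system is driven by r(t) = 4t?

3/325

The open loop has one pole at the origin → type 1 system.
K_v = lim_{s→0} s·L(s) = 25·13·20 / (1·15) = 1300/3.
e_ss = 4/K_v = 4/(1300/3) = 3/325.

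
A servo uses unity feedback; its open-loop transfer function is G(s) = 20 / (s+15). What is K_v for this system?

System type = 0 (no poles at s=0).
K_v = lim_{s→0} s·G(s) = 0 (the extra factor of s kills the finite limit).

0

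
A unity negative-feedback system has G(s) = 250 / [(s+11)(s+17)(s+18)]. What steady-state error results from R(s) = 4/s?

System type = 0 (no poles at s=0).
K_p = lim_{s→0} G(s) = 250 / (11·17·18) = 125/1683.
e_ss = 4/(1 + K_p) = 4/(1808/1683) = 1683/452.

1683/452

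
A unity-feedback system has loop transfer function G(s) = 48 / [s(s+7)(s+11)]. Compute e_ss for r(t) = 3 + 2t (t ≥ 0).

77/24

System type = 1 (one pole at s=0). Taking each input component in turn:
  • 3: tracked with zero error.
  • 2t: e_ss = 2/K_v with K_v=48/77 → 77/24.
Total e_ss = 77/24.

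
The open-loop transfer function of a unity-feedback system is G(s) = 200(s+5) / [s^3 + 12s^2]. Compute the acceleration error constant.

250/3

The denominator has no term below 12s^2 — 2 poles at s=0, type 2.
K_a = lim_{s→0} s^2·G(s) = 200·5 / 12 = 250/3.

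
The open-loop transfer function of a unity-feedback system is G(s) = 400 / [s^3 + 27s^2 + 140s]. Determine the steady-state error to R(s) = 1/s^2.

The denominator has no term below 140s — 1 pole at s=0, type 1.
K_v = lim_{s→0} s·G(s) = 400 / 140 = 20/7.
e_ss = 1/K_v = 1/(20/7) = 0.35.

0.35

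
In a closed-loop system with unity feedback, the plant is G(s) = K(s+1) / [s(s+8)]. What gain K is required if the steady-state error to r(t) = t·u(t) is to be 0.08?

100

System type = 1 (one pole at s=0).
K_v = lim_{s→0} s·G(s) = K·1 / (8) = 0.125·K.
e_ss = 1/K_v = 0.08 ⇒ K_v = 12.5 ⇒ K = 12.5/0.125 = 100.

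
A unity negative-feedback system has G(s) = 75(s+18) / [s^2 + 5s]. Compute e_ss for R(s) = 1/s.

0

Factoring s from the denominator leaves a polynomial with constant term 5, so the system is type 1.
K_p = ∞ for a type-1 system; e_ss to a step is zero.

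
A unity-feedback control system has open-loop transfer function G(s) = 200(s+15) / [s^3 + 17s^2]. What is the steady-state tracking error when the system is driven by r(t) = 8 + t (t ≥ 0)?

0

Factoring s^2 from the denominator leaves a polynomial with constant term 17, so the system is type 2. Treating each term separately:
  • 8: tracked with zero error.
  • t: tracked with zero error.
Total e_ss = 0.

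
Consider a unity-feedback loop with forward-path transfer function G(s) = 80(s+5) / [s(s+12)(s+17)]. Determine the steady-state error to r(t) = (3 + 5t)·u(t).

System type = 1 (one pole at s=0). Treating each term separately:
  • 3: tracked with zero error.
  • 5t: e_ss = 5/K_v with K_v=100/51 → 2.55.
Total e_ss = 2.55.

2.55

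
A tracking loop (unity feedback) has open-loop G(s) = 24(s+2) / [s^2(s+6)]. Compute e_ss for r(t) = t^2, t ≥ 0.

0.25

Two free integrators in G(s): this is a type 2 system.
K_a = lim_{s→0} s^2·G(s) = 24·2 / (6) = 8.
r(t) = t^2 gives R(s) = 2/s^3.
e_ss = 2/K_a = 2/8 = 0.25.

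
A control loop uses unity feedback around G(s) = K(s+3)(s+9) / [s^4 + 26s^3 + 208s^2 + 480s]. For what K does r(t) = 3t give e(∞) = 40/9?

The denominator has no term below 480s — 1 pole at s=0, type 1.
K_v = lim_{s→0} s·G(s) = K·3·9 / 480 = (9/160)·K.
e_ss = 3/K_v = 40/9 ⇒ K_v = 0.675 ⇒ K = 0.675/(9/160) = 12.

12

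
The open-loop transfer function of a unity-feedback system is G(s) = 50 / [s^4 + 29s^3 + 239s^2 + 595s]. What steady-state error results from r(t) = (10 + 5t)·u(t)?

59.5

Factoring s from the denominator leaves a polynomial with constant term 595, so the system is type 1. By superposition:
  • 10: tracked with zero error.
  • 5t: e_ss = 5/K_v with K_v=10/119 → 59.5.
Total e_ss = 59.5.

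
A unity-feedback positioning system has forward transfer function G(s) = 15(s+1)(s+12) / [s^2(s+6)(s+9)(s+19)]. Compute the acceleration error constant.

The open loop has two poles at the origin → type 2 system.
K_a = lim_{s→0} s^2·G(s) = 15·1·12 / (6·9·19) = 10/57.

10/57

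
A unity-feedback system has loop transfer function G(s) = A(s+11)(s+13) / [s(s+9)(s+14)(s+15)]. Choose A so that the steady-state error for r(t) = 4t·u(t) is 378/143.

20

One free integrator in G(s): this is a type 1 system.
K_v = lim_{s→0} s·G(s) = A·11·13 / (9·14·15) = (143/1890)·A.
e_ss = 4/K_v = 378/143 ⇒ K_v = 286/189 ⇒ A = (286/189)/(143/1890) = 20.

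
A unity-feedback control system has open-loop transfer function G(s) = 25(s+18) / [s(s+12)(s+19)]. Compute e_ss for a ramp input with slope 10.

76/15

System type = 1 (one pole at s=0).
K_v = lim_{s→0} s·G(s) = 25·18 / (12·19) = 75/38.
e_ss = 10/K_v = 10/(75/38) = 76/15.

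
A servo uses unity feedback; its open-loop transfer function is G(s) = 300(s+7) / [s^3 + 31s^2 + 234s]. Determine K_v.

Factoring s from the denominator leaves a polynomial with constant term 234, so the system is type 1.
K_v = lim_{s→0} s·G(s) = 300·7 / 234 = 350/39.

350/39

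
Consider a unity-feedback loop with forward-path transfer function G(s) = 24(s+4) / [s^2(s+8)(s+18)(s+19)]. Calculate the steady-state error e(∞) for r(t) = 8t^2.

456

The open loop has two poles at the origin → type 2 system.
K_a = lim_{s→0} s^2·G(s) = 24·4 / (8·18·19) = 2/57.
r(t) = 8t^2 gives R(s) = 16/s^3.
e_ss = 16/K_a = 16/(2/57) = 456.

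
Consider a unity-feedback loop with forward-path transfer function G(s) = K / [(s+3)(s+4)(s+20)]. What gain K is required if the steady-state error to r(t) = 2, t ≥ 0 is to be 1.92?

G(s) has no factors of s in the denominator, so the system is type 0.
K_p = lim_{s→0} G(s) = K / (3·4·20) = (1/240)·K.
e_ss = 2/(1 + K_p) = 1.92 ⇒ 1 + (1/240)·K = 25/24 ⇒ K = 10.

10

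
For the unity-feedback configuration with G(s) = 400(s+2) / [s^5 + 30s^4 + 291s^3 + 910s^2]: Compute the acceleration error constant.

The denominator has no term below 910s^2 — 2 poles at s=0, type 2.
K_a = lim_{s→0} s^2·G(s) = 400·2 / 910 = 80/91.

80/91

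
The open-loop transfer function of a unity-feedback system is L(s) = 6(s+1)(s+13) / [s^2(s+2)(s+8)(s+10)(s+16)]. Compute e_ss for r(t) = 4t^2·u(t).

10240/39

The open loop has two poles at the origin → type 2 system.
K_a = lim_{s→0} s^2·L(s) = 6·1·13 / (2·8·10·16) = 39/1280.
r(t) = 4t^2 gives R(s) = 8/s^3.
e_ss = 8/K_a = 8/(39/1280) = 10240/39.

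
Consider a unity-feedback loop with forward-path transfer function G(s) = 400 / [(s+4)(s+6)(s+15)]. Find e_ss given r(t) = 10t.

infinity

System type = 0 (no poles at s=0).
K_v = lim_{s→0} s·G(s) = 0; the steady-state error to this ramp input grows without bound.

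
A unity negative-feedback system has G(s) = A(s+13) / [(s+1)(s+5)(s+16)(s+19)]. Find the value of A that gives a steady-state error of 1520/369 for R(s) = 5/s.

25

System type = 0 (no poles at s=0).
K_p = lim_{s→0} G(s) = A·13 / (1·5·16·19) = (13/1520)·A.
e_ss = 5/(1 + K_p) = 1520/369 ⇒ 1 + (13/1520)·A = 369/304 ⇒ A = 25.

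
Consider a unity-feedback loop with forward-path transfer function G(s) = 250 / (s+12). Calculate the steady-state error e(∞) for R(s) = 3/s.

G(s) has no factors of s in the denominator, so the system is type 0.
K_p = lim_{s→0} G(s) = 250 / (12) = 125/6.
e_ss = 3/(1 + K_p) = 3/(131/6) = 18/131.

18/131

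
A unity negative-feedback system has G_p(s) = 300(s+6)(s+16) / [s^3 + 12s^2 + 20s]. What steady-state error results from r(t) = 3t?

1/480

Lowest-order denominator term is 20s, so the open loop has 1 pole at the origin → type 1 system.
K_v = lim_{s→0} s·G_p(s) = 300·6·16 / 20 = 1440.
e_ss = 3/K_v = 3/1440 = 1/480.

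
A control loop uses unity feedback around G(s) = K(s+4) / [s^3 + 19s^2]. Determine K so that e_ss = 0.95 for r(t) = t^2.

10

Factoring s^2 from the denominator leaves a polynomial with constant term 19, so the system is type 2.
K_a = lim_{s→0} s^2·G(s) = K·4 / 19 = (4/19)·K.
e_ss = 2/K_a = 0.95 ⇒ K_a = 40/19 ⇒ K = (40/19)/(4/19) = 10.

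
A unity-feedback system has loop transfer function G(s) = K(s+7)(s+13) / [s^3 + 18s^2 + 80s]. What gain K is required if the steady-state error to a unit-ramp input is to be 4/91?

20

The denominator has no term below 80s — 1 pole at s=0, type 1.
K_v = lim_{s→0} s·G(s) = K·7·13 / 80 = 1.1375·K.
e_ss = 1/K_v = 4/91 ⇒ K_v = 22.75 ⇒ K = 22.75/1.1375 = 20.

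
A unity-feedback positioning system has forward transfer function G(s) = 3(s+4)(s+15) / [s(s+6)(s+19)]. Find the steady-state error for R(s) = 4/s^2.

38/15

One free integrator in G(s): this is a type 1 system.
K_v = lim_{s→0} s·G(s) = 3·4·15 / (6·19) = 30/19.
e_ss = 4/K_v = 4/(30/19) = 38/15.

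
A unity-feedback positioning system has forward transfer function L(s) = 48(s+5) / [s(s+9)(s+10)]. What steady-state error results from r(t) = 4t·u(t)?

1.5

The open loop has one pole at the origin → type 1 system.
K_v = lim_{s→0} s·L(s) = 48·5 / (9·10) = 8/3.
e_ss = 4/K_v = 4/(8/3) = 1.5.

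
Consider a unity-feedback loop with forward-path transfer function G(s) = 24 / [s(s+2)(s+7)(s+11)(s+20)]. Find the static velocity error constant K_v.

3/385

G(s) has one factor of s in the denominator, so the system is type 1.
K_v = lim_{s→0} s·G(s) = 24 / (2·7·11·20) = 3/385.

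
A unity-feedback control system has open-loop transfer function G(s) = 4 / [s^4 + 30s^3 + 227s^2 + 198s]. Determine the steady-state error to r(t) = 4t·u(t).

198

Lowest-order denominator term is 198s, so the open loop has 1 pole at the origin → type 1 system.
K_v = lim_{s→0} s·G(s) = 4 / 198 = 2/99.
e_ss = 4/K_v = 4/(2/99) = 198.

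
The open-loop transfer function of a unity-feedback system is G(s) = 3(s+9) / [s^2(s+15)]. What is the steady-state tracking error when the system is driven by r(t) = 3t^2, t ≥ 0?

10/3

System type = 2 (two poles at s=0).
K_a = lim_{s→0} s^2·G(s) = 3·9 / (15) = 1.8.
r(t) = 3t^2 gives R(s) = 6/s^3.
e_ss = 6/K_a = 6/1.8 = 10/3.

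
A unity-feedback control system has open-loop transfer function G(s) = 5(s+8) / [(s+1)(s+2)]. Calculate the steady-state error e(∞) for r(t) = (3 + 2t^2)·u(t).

G(s) has no factors of s in the denominator, so the system is type 0. By superposition:
  • 3: e_ss = 3/(1+K_p) with K_p=20 → 1/7.
  • 2t^2: a type-0 system cannot track it, e_ss → ∞.
The unbounded component dominates.

infinity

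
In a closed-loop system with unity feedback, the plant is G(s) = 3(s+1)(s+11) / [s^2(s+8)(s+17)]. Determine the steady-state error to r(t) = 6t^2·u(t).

544/11

System type = 2 (two poles at s=0).
K_a = lim_{s→0} s^2·G(s) = 3·1·11 / (8·17) = 33/136.
r(t) = 6t^2 gives R(s) = 12/s^3.
e_ss = 12/K_a = 12/(33/136) = 544/11.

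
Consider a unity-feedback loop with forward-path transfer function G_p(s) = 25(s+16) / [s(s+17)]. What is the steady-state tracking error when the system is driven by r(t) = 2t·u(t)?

0.085

The open loop has one pole at the origin → type 1 system.
K_v = lim_{s→0} s·G_p(s) = 25·16 / (17) = 400/17.
e_ss = 2/K_v = 2/(400/17) = 0.085.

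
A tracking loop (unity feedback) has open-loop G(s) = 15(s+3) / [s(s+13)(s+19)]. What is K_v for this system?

The open loop has one pole at the origin → type 1 system.
K_v = lim_{s→0} s·G(s) = 15·3 / (13·19) = 45/247.

45/247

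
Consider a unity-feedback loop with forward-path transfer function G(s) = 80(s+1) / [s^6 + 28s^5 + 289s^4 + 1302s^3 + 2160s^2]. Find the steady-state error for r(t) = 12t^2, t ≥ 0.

648

Factoring s^2 from the denominator leaves a polynomial with constant term 2160, so the system is type 2.
K_a = lim_{s→0} s^2·G(s) = 80·1 / 2160 = 1/27.
r(t) = 12t^2 gives R(s) = 24/s^3.
e_ss = 24/K_a = 24/(1/27) = 648.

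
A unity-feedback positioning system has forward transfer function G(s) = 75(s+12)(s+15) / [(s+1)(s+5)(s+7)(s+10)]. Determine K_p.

270/7

The open loop has no poles at the origin → type 0 system.
K_p = lim_{s→0} G(s) = 75·12·15 / (1·5·7·10) = 270/7.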